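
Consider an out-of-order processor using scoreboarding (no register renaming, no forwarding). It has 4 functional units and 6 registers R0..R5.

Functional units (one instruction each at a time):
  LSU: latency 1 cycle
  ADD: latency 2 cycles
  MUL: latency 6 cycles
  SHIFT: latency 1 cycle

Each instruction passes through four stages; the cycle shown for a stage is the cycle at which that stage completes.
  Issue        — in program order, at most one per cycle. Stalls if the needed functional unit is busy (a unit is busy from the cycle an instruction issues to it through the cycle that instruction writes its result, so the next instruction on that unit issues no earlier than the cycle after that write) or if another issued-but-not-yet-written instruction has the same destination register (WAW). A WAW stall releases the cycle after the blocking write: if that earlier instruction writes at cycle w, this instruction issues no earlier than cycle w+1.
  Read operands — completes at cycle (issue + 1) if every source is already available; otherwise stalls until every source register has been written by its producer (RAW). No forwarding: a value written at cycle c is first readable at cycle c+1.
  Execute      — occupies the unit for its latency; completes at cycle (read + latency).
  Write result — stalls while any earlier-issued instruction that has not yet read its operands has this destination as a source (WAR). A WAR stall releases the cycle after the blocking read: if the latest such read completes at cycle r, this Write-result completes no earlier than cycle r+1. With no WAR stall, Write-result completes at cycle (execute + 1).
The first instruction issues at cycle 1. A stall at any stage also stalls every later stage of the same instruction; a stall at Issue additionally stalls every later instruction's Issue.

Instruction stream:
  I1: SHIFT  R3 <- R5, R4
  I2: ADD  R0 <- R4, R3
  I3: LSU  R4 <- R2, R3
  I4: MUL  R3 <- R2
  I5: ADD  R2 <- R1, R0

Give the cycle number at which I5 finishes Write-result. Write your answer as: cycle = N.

cycle = 13

  I1 | 1 | 2 | 3 | 4
  I2 | 2 | 5 | 7 | 8   RAW R3: wait I1 write@4
  I3 | 3 | 5 | 6 | 7   RAW R3: wait I1 write@4
  I4 | 5 | 6 | 12 | 13   WAW R3: wait I1 write@4
  I5 | 9 | 10 | 12 | 13   struct: ADD busy until I2 writes@8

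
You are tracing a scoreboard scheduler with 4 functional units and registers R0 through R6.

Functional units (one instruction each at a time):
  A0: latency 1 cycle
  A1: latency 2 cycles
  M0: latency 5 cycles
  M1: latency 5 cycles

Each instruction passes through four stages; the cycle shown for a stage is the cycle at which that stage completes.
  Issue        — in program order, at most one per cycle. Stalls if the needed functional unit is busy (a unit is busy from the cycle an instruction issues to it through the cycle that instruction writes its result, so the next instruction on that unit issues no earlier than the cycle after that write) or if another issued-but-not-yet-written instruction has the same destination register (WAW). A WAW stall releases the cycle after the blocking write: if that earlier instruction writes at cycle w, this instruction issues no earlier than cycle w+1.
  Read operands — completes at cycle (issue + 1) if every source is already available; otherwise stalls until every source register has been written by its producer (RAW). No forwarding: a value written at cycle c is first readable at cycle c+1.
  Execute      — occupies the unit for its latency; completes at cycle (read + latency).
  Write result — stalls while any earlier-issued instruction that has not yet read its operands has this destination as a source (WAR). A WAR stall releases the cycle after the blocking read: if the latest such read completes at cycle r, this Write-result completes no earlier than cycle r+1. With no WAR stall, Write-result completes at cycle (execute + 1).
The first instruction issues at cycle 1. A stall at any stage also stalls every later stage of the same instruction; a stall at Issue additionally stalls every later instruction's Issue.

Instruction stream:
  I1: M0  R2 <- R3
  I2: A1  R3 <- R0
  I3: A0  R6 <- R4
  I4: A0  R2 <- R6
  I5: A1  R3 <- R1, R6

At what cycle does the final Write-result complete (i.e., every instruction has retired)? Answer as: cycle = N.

cycle = 14

1) issue 1, read 2, done 7, write 8
2) issue 2, read 3, done 5, write 6
3) issue 3, read 4, done 5, write 6
4) issue 9, read 10, done 11, write 12  <WAW R2: wait I1 write@8>
5) issue 10, read 11, done 13, write 14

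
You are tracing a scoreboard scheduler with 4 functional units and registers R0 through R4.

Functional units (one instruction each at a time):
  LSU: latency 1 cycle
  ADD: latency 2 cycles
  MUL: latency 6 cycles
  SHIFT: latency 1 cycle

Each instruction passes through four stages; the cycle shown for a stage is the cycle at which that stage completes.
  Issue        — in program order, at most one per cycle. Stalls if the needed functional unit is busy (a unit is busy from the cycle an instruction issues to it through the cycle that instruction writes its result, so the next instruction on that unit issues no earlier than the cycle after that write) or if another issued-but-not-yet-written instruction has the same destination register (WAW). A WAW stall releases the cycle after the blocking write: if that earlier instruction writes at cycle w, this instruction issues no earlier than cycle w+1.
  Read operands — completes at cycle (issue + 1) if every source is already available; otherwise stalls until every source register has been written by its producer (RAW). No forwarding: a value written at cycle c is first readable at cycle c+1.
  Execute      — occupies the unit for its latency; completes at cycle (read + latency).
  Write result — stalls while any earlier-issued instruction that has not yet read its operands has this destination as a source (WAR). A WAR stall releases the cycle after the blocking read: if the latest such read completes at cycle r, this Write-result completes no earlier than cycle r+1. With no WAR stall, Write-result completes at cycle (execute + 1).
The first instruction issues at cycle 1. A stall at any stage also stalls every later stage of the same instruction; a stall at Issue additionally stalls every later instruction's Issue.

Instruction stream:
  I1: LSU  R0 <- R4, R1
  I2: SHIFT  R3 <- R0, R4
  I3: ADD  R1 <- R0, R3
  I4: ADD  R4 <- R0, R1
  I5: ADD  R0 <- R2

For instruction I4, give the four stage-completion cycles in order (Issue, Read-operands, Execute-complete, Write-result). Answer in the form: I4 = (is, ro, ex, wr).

1) issue 1, read 2, done 3, write 4
2) issue 2, read 5, done 6, write 7  <RAW R0: wait I1 write@4>
3) issue 3, read 8, done 10, write 11  <RAW R3: wait I2 write@7>
4) issue 12, read 13, done 15, write 16  <struct: ADD busy until I3 writes@11>
5) issue 17, read 18, done 20, write 21  <struct: ADD busy until I4 writes@16>

I4 = (12, 13, 15, 16)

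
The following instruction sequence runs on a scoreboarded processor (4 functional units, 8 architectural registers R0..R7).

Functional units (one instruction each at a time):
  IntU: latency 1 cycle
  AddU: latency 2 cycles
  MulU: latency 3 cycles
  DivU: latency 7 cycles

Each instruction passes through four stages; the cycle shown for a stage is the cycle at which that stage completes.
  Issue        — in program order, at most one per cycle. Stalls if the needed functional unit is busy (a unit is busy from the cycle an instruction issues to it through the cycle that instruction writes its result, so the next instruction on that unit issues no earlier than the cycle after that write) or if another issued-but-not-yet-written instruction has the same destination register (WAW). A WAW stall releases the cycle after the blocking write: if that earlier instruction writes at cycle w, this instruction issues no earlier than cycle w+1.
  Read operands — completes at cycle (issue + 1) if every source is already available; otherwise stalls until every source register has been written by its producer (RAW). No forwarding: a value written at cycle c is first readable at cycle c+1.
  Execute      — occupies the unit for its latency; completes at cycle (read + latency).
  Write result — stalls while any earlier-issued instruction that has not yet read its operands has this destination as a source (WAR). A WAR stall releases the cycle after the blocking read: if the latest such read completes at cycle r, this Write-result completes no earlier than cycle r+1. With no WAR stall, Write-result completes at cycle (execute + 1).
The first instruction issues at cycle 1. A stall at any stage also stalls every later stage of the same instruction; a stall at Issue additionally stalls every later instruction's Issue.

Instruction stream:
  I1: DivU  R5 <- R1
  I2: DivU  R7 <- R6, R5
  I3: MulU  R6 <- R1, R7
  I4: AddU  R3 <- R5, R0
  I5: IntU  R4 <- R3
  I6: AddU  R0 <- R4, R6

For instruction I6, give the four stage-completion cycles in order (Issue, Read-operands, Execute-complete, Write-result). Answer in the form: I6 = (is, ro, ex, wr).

I6 = (18, 26, 28, 29)

c1: I1→DivU
c2: I1 RO
c9: I1 EX
c10: I1 WR R5
c11: I2→DivU
c12: I2 RO · I3→MulU
c13: I4→AddU
c14: I4 RO · I5→IntU
c16: I4 EX
c17: I4 WR R3
c18: I5 RO · I6→AddU
c19: I2 EX · I5 EX
c20: I2 WR R7 · I5 WR R4
c21: I3 RO
c24: I3 EX
c25: I3 WR R6
c26: I6 RO
c28: I6 EX
c29: I6 WR R0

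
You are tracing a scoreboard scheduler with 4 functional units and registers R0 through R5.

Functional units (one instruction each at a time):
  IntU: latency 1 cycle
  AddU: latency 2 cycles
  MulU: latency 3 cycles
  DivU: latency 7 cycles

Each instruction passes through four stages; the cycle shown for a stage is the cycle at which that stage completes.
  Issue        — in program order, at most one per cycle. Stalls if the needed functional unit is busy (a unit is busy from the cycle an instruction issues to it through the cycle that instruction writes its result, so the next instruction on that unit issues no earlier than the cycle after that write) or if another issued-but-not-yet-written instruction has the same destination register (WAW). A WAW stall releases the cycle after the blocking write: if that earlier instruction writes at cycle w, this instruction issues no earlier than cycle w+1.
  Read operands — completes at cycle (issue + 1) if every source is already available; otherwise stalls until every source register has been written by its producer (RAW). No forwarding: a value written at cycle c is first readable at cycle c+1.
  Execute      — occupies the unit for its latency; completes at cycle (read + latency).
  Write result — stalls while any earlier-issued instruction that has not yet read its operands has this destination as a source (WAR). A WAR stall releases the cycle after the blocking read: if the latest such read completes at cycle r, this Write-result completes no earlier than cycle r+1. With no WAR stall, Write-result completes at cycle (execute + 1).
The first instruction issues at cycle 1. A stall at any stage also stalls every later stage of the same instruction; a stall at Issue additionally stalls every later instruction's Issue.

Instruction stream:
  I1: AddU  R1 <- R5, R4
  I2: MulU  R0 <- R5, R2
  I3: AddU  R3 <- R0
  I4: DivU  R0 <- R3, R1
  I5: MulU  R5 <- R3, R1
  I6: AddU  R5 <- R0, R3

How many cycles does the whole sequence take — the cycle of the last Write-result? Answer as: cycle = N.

I1 -> (1, 2, 4, 5)
I2 -> (2, 3, 6, 7)
I3 -> (6, 8, 10, 11)  // struct: AddU busy until I1 writes@5, RAW R0: wait I2 write@7
I4 -> (8, 12, 19, 20)  // WAW R0: wait I2 write@7, RAW R3: wait I3 write@11
I5 -> (9, 12, 15, 16)  // RAW R3: wait I3 write@11
I6 -> (17, 21, 23, 24)  // WAW R5: wait I5 write@16, RAW R0: wait I4 write@20

cycle = 24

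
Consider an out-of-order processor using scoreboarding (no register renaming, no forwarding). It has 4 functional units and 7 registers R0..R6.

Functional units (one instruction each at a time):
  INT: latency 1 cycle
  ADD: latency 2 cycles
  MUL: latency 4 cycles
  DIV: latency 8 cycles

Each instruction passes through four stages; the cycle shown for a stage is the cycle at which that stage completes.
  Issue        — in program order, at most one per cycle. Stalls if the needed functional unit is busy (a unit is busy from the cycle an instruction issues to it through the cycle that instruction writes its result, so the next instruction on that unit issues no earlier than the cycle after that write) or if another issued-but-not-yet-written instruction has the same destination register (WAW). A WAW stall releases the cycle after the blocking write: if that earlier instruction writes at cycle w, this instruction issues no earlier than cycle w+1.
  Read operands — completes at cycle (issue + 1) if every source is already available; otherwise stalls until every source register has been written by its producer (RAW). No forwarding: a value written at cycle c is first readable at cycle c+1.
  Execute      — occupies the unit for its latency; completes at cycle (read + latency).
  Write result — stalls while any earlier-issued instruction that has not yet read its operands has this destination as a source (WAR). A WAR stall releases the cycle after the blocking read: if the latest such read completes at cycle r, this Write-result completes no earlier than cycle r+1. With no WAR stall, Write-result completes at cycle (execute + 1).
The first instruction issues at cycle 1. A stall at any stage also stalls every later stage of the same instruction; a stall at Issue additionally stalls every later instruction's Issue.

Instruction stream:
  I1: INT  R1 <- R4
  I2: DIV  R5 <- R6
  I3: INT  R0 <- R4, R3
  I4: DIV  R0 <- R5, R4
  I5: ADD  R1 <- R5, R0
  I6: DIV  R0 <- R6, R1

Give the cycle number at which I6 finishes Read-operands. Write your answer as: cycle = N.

cycle = 28

[1] I1 issues→INT
[2] I1 reads · I2 issues→DIV
[3] I1 exec-done · I2 reads
[4] I1 writes R1
[5] I3 issues→INT
[6] I3 reads
[7] I3 exec-done
[8] I3 writes R0
[11] I2 exec-done
[12] I2 writes R5
[13] I4 issues→DIV
[14] I4 reads · I5 issues→ADD
[22] I4 exec-done
[23] I4 writes R0
[24] I5 reads · I6 issues→DIV
[26] I5 exec-done
[27] I5 writes R1
[28] I6 reads
[36] I6 exec-done
[37] I6 writes R0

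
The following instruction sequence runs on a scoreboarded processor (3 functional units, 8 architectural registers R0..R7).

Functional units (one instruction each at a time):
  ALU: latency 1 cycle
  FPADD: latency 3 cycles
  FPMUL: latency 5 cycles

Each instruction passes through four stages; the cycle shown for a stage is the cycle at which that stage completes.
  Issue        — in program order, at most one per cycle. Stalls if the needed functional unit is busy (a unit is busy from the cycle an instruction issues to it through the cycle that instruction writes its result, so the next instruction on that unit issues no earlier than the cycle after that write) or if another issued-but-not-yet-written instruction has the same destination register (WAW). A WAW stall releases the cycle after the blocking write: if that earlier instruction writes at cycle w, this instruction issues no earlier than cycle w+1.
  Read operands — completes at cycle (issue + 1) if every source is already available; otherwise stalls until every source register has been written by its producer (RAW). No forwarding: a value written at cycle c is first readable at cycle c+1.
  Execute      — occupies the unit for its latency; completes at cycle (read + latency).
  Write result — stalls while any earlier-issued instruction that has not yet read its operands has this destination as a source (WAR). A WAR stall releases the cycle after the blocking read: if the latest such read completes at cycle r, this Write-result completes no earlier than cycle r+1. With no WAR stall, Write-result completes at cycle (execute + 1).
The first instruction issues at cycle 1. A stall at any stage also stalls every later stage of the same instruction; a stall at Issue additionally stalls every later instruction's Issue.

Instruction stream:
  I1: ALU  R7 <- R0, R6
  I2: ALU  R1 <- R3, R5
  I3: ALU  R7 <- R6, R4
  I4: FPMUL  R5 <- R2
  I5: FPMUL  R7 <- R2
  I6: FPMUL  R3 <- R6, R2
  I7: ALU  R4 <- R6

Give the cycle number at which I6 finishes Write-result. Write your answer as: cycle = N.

1) issue 1, read 2, done 3, write 4
2) issue 5, read 6, done 7, write 8  <struct: ALU busy until I1 writes@4>
3) issue 9, read 10, done 11, write 12  <struct: ALU busy until I2 writes@8>
4) issue 10, read 11, done 16, write 17
5) issue 18, read 19, done 24, write 25  <struct: FPMUL busy until I4 writes@17>
6) issue 26, read 27, done 32, write 33  <struct: FPMUL busy until I5 writes@25>
7) issue 27, read 28, done 29, write 30

cycle = 33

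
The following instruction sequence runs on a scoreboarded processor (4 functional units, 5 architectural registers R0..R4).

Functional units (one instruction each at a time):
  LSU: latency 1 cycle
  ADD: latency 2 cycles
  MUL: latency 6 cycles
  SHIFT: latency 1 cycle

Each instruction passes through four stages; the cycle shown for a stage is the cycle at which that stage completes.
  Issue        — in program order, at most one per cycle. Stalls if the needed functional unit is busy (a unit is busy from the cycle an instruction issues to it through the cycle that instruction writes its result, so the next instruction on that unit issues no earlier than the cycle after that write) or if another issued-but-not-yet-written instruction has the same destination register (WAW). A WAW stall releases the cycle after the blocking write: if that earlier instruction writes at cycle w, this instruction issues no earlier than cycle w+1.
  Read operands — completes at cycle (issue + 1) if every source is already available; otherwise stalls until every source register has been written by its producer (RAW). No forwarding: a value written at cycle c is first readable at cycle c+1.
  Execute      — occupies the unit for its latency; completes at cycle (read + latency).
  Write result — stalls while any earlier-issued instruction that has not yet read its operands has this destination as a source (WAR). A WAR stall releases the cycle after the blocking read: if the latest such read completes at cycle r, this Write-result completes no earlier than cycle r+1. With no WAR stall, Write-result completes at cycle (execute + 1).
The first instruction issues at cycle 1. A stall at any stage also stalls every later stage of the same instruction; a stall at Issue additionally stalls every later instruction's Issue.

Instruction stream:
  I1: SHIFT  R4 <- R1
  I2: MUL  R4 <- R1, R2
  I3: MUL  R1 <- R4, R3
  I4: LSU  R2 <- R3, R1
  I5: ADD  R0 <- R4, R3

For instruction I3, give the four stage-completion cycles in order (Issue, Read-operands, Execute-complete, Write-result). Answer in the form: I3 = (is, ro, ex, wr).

cycle 1: I1 issues→SHIFT
cycle 2: I1 reads
cycle 3: I1 exec-done
cycle 4: I1 writes R4
cycle 5: I2 issues→MUL
cycle 6: I2 reads
cycle 12: I2 exec-done
cycle 13: I2 writes R4
cycle 14: I3 issues→MUL
cycle 15: I3 reads · I4 issues→LSU
cycle 16: I5 issues→ADD
cycle 17: I5 reads
cycle 19: I5 exec-done
cycle 20: I5 writes R0
cycle 21: I3 exec-done
cycle 22: I3 writes R1
cycle 23: I4 reads
cycle 24: I4 exec-done
cycle 25: I4 writes R2

I3 = (14, 15, 21, 22)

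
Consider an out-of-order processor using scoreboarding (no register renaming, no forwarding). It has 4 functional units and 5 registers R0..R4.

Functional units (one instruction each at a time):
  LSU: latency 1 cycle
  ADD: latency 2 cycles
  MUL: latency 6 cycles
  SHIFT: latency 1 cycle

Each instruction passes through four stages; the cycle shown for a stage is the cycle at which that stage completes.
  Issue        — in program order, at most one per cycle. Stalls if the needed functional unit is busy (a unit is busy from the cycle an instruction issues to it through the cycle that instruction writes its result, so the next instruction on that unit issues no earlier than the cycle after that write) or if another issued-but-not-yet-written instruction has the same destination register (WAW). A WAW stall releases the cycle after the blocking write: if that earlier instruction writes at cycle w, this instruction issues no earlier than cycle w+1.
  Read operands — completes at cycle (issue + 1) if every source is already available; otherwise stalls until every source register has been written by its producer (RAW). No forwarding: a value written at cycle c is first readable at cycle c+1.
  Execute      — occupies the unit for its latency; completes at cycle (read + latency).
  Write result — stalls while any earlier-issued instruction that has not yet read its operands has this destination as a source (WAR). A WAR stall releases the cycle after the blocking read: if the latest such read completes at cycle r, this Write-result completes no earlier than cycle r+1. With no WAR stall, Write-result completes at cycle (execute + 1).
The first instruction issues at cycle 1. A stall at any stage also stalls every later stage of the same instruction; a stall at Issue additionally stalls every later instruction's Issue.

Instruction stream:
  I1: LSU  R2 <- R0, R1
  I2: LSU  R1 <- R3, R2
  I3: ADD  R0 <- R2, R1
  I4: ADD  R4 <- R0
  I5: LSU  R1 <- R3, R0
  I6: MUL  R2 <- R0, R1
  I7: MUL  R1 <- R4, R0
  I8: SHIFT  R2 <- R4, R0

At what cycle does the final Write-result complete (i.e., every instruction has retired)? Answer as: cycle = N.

I1: IS=1 RO=2 EX=3 WR=4
I2: IS=5 RO=6 EX=7 WR=8  [struct: LSU busy until I1 writes@4]
I3: IS=6 RO=9 EX=11 WR=12  [RAW R1: wait I2 write@8]
I4: IS=13 RO=14 EX=16 WR=17  [struct: ADD busy until I3 writes@12]
I5: IS=14 RO=15 EX=16 WR=17
I6: IS=15 RO=18 EX=24 WR=25  [RAW R1: wait I5 write@17]
I7: IS=26 RO=27 EX=33 WR=34  [struct: MUL busy until I6 writes@25]
I8: IS=27 RO=28 EX=29 WR=30

cycle = 34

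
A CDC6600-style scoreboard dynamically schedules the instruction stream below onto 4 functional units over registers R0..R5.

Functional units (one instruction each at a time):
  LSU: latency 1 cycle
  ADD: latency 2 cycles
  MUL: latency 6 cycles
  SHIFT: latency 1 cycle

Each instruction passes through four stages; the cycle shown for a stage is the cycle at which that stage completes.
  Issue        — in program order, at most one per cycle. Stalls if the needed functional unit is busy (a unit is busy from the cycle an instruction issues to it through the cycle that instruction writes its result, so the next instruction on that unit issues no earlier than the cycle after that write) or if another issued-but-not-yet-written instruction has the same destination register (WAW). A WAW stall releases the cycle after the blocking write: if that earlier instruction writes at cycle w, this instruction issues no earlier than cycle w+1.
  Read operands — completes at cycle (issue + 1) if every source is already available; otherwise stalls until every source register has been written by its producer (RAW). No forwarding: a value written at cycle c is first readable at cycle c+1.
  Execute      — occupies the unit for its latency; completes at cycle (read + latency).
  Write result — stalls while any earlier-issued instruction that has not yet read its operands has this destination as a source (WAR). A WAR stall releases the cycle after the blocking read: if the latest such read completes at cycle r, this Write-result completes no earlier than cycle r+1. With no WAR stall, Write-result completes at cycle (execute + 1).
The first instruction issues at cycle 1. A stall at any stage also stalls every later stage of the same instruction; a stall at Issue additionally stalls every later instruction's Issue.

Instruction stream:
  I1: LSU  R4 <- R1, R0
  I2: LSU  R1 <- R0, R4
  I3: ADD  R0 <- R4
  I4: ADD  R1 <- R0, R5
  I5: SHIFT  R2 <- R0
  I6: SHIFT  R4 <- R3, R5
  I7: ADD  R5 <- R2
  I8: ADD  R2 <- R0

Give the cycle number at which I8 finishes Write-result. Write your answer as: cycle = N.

I1  is:1  ro:2  ex:3  wr:4
I2  is:5  ro:6  ex:7  wr:8  — struct: LSU busy until I1 writes@4
I3  is:6  ro:7  ex:9  wr:10
I4  is:11  ro:12  ex:14  wr:15  — struct: ADD busy until I3 writes@10
I5  is:12  ro:13  ex:14  wr:15
I6  is:16  ro:17  ex:18  wr:19  — struct: SHIFT busy until I5 writes@15
I7  is:17  ro:18  ex:20  wr:21
I8  is:22  ro:23  ex:25  wr:26  — struct: ADD busy until I7 writes@21

cycle = 26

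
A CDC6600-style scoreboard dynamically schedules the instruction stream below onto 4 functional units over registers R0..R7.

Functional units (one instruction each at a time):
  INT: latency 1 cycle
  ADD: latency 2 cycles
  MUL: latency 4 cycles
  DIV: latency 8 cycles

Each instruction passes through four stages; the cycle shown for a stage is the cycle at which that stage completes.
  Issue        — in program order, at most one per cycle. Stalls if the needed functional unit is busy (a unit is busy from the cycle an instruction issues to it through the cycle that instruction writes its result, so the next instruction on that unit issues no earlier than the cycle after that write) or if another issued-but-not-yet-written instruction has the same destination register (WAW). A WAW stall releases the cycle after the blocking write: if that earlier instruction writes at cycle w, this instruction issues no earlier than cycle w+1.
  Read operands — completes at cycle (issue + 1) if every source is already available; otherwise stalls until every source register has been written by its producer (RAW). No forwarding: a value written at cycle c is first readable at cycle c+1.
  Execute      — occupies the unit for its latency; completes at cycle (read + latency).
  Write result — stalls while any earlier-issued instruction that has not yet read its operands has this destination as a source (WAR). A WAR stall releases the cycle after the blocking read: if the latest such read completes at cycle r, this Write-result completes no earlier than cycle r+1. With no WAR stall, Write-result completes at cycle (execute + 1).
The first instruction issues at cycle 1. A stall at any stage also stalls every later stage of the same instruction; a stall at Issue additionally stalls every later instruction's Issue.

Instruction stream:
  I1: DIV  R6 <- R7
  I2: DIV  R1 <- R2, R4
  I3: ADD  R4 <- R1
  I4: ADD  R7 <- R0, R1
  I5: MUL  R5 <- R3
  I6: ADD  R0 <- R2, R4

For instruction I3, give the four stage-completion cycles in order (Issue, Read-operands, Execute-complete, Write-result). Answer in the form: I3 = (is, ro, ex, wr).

c1: I1 issues→DIV
c2: I1 reads
c10: I1 exec-done
c11: I1 writes R6
c12: I2 issues→DIV
c13: I2 reads; I3 issues→ADD
c21: I2 exec-done
c22: I2 writes R1
c23: I3 reads
c25: I3 exec-done
c26: I3 writes R4
c27: I4 issues→ADD
c28: I4 reads; I5 issues→MUL
c29: I5 reads
c30: I4 exec-done
c31: I4 writes R7
c32: I6 issues→ADD
c33: I5 exec-done; I6 reads
c34: I5 writes R5
c35: I6 exec-done
c36: I6 writes R0

I3 = (13, 23, 25, 26)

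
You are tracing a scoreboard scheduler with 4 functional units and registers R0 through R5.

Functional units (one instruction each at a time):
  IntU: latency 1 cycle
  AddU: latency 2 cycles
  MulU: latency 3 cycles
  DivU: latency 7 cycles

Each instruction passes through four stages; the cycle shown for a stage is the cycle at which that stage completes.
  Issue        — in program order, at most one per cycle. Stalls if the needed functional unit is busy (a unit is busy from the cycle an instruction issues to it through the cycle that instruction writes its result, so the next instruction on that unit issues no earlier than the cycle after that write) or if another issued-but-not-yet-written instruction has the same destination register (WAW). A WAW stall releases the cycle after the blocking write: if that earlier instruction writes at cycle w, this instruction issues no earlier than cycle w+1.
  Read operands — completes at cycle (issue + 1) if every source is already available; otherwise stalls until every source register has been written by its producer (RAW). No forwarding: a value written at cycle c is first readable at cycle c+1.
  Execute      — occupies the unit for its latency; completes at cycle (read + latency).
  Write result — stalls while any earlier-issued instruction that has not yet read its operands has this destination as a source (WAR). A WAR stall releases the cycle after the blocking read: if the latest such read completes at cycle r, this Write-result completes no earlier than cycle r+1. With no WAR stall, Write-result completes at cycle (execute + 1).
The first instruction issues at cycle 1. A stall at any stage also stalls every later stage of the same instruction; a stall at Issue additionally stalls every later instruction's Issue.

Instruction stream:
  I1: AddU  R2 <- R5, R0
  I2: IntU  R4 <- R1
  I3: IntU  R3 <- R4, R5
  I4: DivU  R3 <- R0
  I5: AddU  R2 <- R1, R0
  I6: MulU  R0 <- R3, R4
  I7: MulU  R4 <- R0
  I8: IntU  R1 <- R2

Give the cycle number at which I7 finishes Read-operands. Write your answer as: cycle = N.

[1] I1→AddU
[2] I1 RO · I2→IntU
[3] I2 RO
[4] I1 EX · I2 EX
[5] I1 WR R2 · I2 WR R4
[6] I3→IntU
[7] I3 RO
[8] I3 EX
[9] I3 WR R3
[10] I4→DivU
[11] I4 RO · I5→AddU
[12] I5 RO · I6→MulU
[14] I5 EX
[15] I5 WR R2
[18] I4 EX
[19] I4 WR R3
[20] I6 RO
[23] I6 EX
[24] I6 WR R0
[25] I7→MulU
[26] I7 RO · I8→IntU
[27] I8 RO
[28] I8 EX
[29] I7 EX · I8 WR R1
[30] I7 WR R4

cycle = 26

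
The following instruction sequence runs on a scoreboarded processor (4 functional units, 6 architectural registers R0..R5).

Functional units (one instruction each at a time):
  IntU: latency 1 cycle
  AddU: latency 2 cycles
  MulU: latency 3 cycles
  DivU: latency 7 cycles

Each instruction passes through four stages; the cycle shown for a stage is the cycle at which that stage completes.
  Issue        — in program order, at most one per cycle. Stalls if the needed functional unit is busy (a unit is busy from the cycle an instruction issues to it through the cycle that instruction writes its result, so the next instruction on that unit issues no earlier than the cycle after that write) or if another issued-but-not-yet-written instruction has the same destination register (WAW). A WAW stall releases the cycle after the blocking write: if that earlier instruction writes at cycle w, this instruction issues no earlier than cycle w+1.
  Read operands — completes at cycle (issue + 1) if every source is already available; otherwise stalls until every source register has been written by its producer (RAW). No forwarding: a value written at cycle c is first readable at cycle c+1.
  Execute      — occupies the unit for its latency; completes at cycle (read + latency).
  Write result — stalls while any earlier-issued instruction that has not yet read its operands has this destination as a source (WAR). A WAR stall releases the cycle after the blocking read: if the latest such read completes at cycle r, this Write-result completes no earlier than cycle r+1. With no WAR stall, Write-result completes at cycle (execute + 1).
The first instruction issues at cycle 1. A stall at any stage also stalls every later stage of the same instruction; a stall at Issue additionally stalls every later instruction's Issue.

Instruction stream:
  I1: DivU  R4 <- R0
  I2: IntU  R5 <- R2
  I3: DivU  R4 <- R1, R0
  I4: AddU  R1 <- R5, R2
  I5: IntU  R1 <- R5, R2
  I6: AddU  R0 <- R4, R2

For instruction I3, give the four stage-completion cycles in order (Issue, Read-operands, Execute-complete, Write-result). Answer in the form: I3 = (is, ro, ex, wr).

I3 = (11, 12, 19, 20)

  I1 | 1 | 2 | 9 | 10
  I2 | 2 | 3 | 4 | 5
  I3 | 11 | 12 | 19 | 20   struct: DivU busy until I1 writes@10
  I4 | 12 | 13 | 15 | 16
  I5 | 17 | 18 | 19 | 20   WAW R1: wait I4 write@16
  I6 | 18 | 21 | 23 | 24   RAW R4: wait I3 write@20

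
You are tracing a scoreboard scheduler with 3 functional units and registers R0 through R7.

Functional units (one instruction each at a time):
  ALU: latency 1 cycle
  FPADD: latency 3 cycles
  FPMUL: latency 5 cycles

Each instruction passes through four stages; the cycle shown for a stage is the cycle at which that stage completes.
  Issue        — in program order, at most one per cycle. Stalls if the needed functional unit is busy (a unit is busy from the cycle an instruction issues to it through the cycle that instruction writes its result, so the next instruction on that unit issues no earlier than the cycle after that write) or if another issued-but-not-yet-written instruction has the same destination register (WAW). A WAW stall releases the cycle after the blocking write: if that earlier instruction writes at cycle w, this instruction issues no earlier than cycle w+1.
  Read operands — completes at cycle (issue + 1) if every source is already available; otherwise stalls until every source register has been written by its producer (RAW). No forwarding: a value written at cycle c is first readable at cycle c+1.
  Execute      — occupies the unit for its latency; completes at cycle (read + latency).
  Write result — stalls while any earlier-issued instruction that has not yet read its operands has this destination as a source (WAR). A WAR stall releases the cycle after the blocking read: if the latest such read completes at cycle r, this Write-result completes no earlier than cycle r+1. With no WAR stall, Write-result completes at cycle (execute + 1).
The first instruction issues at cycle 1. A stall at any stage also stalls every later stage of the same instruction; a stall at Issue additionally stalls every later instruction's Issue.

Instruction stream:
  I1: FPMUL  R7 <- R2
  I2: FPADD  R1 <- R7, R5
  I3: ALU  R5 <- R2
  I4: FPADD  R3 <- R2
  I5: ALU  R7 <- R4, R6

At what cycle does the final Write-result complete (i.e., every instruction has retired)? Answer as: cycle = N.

c1: issue I1 (FPMUL)
c2: I1 read-ops, issue I2 (FPADD)
c3: issue I3 (ALU)
c4: I3 read-ops
c5: I3 finished on ALU
c7: I1 finished on FPMUL
c8: I1→R7
c9: I2 read-ops
c10: I3→R5
c12: I2 finished on FPADD
c13: I2→R1
c14: issue I4 (FPADD)
c15: I4 read-ops, issue I5 (ALU)
c16: I5 read-ops
c17: I5 finished on ALU
c18: I4 finished on FPADD, I5→R7
c19: I4→R3

cycle = 19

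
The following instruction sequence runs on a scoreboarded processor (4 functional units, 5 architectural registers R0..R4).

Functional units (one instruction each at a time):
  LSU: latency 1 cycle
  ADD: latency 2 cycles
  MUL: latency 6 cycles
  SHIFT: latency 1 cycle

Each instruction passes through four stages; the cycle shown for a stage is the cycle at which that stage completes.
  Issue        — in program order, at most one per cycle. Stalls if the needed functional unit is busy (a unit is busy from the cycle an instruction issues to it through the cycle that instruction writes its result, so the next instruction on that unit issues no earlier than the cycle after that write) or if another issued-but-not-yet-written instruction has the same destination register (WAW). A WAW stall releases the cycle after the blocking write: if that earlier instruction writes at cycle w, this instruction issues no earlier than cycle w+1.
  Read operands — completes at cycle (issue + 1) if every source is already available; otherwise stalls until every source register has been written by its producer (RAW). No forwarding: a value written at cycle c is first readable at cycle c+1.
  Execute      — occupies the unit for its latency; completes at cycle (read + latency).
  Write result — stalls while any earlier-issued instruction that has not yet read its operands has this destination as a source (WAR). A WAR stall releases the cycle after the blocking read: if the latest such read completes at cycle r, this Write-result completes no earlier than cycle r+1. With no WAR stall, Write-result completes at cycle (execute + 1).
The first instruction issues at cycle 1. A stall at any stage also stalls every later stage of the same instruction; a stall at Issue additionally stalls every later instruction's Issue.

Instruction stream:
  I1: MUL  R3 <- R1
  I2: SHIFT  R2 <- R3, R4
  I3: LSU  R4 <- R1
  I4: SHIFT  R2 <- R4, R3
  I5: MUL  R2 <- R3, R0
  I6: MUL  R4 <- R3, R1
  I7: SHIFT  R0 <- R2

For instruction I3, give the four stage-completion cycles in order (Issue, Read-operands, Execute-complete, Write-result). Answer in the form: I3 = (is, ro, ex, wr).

I3 = (3, 4, 5, 11)

[I1] 1/2/8/9
[I2] 2/10/11/12  (RAW R3: wait I1 write@9)
[I3] 3/4/5/11  (WAR R4: wait I2 read@10)
[I4] 13/14/15/16  (struct: SHIFT busy until I2 writes@12)
[I5] 17/18/24/25  (WAW R2: wait I4 write@16)
[I6] 26/27/33/34  (struct: MUL busy until I5 writes@25)
[I7] 27/28/29/30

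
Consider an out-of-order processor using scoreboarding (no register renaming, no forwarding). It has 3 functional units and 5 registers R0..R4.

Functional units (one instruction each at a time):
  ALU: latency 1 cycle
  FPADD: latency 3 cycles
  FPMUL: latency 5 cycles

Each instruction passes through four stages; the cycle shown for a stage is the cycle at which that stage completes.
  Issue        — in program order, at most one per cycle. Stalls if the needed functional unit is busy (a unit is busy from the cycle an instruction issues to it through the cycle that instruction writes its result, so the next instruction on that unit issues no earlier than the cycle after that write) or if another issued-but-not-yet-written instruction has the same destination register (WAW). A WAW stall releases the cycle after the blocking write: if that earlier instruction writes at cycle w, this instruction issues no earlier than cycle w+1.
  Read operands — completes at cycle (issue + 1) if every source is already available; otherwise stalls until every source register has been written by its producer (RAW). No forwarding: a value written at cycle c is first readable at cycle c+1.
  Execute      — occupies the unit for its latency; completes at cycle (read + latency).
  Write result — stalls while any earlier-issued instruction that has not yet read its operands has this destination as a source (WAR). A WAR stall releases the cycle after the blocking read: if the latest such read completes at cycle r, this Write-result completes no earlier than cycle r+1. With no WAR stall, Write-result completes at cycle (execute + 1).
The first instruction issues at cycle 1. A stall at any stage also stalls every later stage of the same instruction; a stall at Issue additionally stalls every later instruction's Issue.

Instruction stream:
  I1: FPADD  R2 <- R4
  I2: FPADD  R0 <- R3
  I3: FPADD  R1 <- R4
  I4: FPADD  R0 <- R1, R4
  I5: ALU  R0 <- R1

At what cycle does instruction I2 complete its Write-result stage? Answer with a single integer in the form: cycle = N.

cycle = 12

I1: IS=1 RO=2 EX=5 WR=6
I2: IS=7 RO=8 EX=11 WR=12  [struct: FPADD busy until I1 writes@6]
I3: IS=13 RO=14 EX=17 WR=18  [struct: FPADD busy until I2 writes@12]
I4: IS=19 RO=20 EX=23 WR=24  [struct: FPADD busy until I3 writes@18]
I5: IS=25 RO=26 EX=27 WR=28  [WAW R0: wait I4 write@24]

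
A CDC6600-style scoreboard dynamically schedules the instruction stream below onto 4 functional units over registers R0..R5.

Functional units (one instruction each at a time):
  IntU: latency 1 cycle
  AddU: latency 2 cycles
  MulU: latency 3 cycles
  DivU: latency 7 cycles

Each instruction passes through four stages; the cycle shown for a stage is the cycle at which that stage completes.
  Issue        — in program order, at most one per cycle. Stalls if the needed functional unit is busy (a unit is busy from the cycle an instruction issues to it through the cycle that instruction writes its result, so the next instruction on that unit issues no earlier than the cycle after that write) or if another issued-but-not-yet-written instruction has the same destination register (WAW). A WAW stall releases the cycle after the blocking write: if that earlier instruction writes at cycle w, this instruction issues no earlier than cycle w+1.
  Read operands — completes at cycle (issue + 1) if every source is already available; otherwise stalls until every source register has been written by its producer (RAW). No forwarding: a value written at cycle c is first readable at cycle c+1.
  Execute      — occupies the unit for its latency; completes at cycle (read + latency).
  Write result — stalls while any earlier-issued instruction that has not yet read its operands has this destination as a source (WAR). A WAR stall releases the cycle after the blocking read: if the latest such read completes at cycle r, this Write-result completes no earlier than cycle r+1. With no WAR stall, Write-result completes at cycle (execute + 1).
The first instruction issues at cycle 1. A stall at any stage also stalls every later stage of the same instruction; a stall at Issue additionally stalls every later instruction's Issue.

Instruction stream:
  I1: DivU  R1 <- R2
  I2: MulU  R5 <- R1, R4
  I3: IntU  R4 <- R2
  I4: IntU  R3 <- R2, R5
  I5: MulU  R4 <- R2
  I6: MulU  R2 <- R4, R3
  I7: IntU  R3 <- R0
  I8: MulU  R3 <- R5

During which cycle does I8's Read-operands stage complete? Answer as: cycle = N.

cycle = 29

t=1  issue I1 (DivU)
t=2  I1 read-ops | issue I2 (MulU)
t=3  issue I3 (IntU)
t=4  I3 read-ops
t=5  I3 finished on IntU
t=9  I1 finished on DivU
t=10  I1→R1
t=11  I2 read-ops
t=12  I3→R4
t=13  issue I4 (IntU)
t=14  I2 finished on MulU
t=15  I2→R5
t=16  I4 read-ops | issue I5 (MulU)
t=17  I4 finished on IntU | I5 read-ops
t=18  I4→R3
t=20  I5 finished on MulU
t=21  I5→R4
t=22  issue I6 (MulU)
t=23  I6 read-ops | issue I7 (IntU)
t=24  I7 read-ops
t=25  I7 finished on IntU
t=26  I6 finished on MulU | I7→R3
t=27  I6→R2
t=28  issue I8 (MulU)
t=29  I8 read-ops
t=32  I8 finished on MulU
t=33  I8→R3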